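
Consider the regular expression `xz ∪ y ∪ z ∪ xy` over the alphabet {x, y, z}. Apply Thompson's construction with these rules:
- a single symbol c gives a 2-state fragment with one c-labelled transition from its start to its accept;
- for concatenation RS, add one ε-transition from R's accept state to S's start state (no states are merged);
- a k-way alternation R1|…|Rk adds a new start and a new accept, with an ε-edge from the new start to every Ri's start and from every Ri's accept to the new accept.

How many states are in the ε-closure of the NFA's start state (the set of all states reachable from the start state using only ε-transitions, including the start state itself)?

5

Let C(F) = |ε-closure(F.start)| within fragment F, and note whether F accepts ε. Symbol fragments have C = 1 and do not accept ε. Then:
  xz → same as the first factor's closure: C = 1
  xy → same as the first factor's closure: C = 1
  xz ∪ y ∪ z ∪ xy → new start ε-reaches every alternative's start; none of them accept ε, so the new accept is not reached: C = 1 + 1 + 1 + 1 + 1 = 5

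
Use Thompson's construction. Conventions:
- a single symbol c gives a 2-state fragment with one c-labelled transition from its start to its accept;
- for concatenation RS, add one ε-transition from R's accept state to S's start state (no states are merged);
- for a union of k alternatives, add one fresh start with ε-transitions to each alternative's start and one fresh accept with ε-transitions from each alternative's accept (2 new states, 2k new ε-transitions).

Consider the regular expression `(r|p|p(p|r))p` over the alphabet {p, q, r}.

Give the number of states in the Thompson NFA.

Recursing over subexpressions:
Each of the 6 symbol leaves contributes a 2-state fragment.
  p|r = 6 states
  p(p|r) = 8 states
  r|p|p(p|r) = 14 states
  (r|p|p(p|r))p = 16 states

16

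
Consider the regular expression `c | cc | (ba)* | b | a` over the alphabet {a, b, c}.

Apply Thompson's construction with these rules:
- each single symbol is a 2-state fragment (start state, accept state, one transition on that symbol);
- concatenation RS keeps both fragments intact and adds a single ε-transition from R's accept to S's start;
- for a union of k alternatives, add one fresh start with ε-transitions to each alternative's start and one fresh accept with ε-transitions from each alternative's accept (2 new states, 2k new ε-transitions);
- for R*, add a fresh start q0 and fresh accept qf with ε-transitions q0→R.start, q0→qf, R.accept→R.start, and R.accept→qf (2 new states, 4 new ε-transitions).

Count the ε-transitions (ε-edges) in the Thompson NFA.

Building bottom-up:
Each of the 7 symbol leaves contributes 0 ε-transitions.
  cc — 1 ε-transition
  ba — 1 ε-transition
  (ba)* — 5 ε-transitions
  c | cc | (ba)* | b | a — 16 ε-transitions

16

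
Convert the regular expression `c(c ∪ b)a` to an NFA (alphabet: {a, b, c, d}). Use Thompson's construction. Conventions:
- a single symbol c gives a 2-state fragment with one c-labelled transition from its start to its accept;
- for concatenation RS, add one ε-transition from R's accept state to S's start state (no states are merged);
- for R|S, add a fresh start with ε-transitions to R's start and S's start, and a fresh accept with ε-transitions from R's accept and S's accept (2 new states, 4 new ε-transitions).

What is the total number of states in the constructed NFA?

10

Recursing over subexpressions:
Each of the 4 symbol leaves contributes a 2-state fragment.
  c ∪ b : 6 states
  c(c ∪ b)a : 10 states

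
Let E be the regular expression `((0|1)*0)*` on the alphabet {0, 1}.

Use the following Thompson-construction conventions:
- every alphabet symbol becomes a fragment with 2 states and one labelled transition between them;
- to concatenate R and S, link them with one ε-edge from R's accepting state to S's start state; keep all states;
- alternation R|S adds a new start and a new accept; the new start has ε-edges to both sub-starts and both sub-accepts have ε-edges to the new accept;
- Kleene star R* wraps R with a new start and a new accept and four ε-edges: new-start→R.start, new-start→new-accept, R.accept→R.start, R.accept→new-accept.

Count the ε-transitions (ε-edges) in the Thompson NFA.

13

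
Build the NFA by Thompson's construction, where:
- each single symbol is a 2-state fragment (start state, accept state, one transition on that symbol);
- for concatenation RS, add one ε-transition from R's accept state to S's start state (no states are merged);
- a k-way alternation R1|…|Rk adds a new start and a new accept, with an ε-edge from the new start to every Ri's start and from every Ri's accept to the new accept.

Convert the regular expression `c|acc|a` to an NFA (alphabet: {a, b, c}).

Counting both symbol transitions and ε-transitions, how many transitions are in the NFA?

13

Per subexpression:
Each of the 5 symbol leaves contributes 1 transition (1 symbol, 0 ε).
  acc → 5 transitions (3 symbol, 2 ε)
  c|acc|a → 13 transitions (5 symbol, 8 ε)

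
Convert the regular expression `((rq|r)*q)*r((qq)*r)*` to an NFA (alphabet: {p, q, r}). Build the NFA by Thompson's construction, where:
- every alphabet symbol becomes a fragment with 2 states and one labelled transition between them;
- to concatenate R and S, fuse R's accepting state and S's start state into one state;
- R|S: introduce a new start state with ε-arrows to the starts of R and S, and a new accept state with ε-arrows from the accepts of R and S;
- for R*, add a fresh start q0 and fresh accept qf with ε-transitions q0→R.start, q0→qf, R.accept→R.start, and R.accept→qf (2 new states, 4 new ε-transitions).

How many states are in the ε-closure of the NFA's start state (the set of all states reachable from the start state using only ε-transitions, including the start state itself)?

7

Work bottom-up. For each fragment F, track |ε-closure(F.start)| and whether F's accept lies in that closure (i.e. whether F accepts ε). A single-symbol fragment has closure size 1 and does not accept ε.
  rq → |ε-closure| equals the left operand's closure size = 1 (its accept is not ε-reachable, so the closure stops there)
  rq|r → new start ε-reaches every alternative's start; none of them accept ε, so the new accept is not reached: |ε-closure| = 1 + 1 + 1 = 3
  (rq|r)* → |ε-closure| = 1 (new start) + 3 (body) + 1 (new accept) = 5
  (rq|r)*q → |ε-closure| = 5 + (1−1) = 5 (closure spills across the concat boundary because the left factor accepts ε)
  ((rq|r)*q)* → new start has ε-edges to the inner start and to the new accept, so |ε-closure| = 2 + 5 = 7
  qq → |ε-closure| equals the left operand's closure size = 1 (its accept is not ε-reachable, so the closure stops there)
  (qq)* → the star's fresh start ε-reaches both the body's start and the fresh accept: |ε-closure| = 2 + 1 = 3
  (qq)*r → the left operand accepts ε, so the closure extends into the next operand (the shared merged state is already counted); |ε-closure| = 3 + (1−1) = 3
  ((qq)*r)* → new start has ε-edges to the inner start and to the new accept, so |ε-closure| = 2 + 3 = 5
  ((rq|r)*q)*r((qq)*r)* → the left operand accepts ε, so the closure extends into the next operand (the shared merged state is already counted); |ε-closure| = 7 + (1−1) = 7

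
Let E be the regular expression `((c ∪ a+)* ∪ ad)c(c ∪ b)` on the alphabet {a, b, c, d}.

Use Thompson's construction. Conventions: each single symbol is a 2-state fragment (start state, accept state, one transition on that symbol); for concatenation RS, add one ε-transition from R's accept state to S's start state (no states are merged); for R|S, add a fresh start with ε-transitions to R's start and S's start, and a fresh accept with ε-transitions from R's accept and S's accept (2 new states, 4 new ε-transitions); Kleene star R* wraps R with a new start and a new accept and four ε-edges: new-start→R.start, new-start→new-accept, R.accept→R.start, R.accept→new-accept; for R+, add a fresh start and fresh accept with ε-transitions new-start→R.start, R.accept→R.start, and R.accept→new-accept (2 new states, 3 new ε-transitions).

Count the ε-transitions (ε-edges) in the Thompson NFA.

Building bottom-up:
Each of the 7 symbol leaves contributes 0 ε-transitions.
  a+ : 3 ε-transitions
  c ∪ a+ : 7 ε-transitions
  (c ∪ a+)* : 11 ε-transitions
  ad : 1 ε-transition
  (c ∪ a+)* ∪ ad : 16 ε-transitions
  c ∪ b : 4 ε-transitions
  ((c ∪ a+)* ∪ ad)c(c ∪ b) : 22 ε-transitions

22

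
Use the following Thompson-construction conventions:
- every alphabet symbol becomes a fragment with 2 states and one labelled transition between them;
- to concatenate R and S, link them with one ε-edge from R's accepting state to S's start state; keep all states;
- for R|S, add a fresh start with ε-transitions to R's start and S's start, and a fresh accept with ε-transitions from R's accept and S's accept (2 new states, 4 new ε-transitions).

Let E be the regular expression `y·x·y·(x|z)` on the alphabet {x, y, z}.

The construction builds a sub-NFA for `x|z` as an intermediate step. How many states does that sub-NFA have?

Fragment for `x|z`:
Each of the 2 symbol leaves contributes a 2-state fragment.
  x|z → 6 states

6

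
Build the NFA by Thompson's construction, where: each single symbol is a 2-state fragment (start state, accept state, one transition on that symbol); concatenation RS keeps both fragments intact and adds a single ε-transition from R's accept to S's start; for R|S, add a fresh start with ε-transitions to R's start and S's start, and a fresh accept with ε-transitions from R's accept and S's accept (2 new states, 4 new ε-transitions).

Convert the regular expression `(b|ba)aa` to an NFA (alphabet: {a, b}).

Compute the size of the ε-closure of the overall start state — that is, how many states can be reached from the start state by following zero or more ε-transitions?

3

Let C(F) = |ε-closure(F.start)| within fragment F, and note whether F accepts ε. Symbol fragments have C = 1 and do not accept ε. Then:
  ba : same as the first factor's closure: |ε-closure| = 1
  b|ba : |ε-closure| = 1 + 1 + 1 = 3 (the new accept is not ε-reachable since no branch accepts ε)
  (b|ba)aa : |ε-closure| equals the left operand's closure size = 3 (its accept is not ε-reachable, so the closure stops there)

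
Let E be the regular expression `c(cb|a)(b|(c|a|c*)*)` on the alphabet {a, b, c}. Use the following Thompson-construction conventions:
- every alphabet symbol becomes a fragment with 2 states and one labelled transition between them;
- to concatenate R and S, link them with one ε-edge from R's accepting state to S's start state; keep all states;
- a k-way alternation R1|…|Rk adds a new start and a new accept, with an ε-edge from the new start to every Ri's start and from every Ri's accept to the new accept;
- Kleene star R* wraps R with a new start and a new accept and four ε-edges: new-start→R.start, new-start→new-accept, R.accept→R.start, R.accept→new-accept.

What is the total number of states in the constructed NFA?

26

Bottom-up over the parse tree:
Each of the 8 symbol leaves contributes a 2-state fragment.
  cb : 4 states
  cb|a : 8 states
  c* : 4 states
  c|a|c* : 10 states
  (c|a|c*)* : 12 states
  b|(c|a|c*)* : 16 states
  c(cb|a)(b|(c|a|c*)*) : 26 states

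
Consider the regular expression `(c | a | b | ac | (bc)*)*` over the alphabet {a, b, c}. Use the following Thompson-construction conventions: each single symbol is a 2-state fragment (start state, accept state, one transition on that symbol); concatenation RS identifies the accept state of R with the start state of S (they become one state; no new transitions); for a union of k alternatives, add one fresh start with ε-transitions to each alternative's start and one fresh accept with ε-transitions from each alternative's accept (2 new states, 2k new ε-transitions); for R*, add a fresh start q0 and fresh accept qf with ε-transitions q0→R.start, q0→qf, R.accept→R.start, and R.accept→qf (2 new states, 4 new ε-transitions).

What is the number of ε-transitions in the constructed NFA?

Building bottom-up:
Each of the 7 symbol leaves contributes 0 ε-transitions.
  ac — 0 ε-transitions
  bc — 0 ε-transitions
  (bc)* — 4 ε-transitions
  c | a | b | ac | (bc)* — 14 ε-transitions
  (c | a | b | ac | (bc)*)* — 18 ε-transitions

18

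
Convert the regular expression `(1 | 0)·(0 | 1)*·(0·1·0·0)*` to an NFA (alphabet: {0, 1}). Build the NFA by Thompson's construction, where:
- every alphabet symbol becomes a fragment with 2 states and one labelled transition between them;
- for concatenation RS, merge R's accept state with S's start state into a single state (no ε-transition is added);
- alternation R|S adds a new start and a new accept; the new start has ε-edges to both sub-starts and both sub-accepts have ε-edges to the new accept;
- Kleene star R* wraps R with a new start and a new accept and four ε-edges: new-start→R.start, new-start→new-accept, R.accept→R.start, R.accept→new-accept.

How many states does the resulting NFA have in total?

Recursing over subexpressions:
Each of the 8 symbol leaves contributes a 2-state fragment.
  1 | 0 — 6 states
  0 | 1 — 6 states
  (0 | 1)* — 8 states
  0·1·0·0 — 5 states
  (0·1·0·0)* — 7 states
  (1 | 0)·(0 | 1)*·(0·1·0·0)* — 19 states

19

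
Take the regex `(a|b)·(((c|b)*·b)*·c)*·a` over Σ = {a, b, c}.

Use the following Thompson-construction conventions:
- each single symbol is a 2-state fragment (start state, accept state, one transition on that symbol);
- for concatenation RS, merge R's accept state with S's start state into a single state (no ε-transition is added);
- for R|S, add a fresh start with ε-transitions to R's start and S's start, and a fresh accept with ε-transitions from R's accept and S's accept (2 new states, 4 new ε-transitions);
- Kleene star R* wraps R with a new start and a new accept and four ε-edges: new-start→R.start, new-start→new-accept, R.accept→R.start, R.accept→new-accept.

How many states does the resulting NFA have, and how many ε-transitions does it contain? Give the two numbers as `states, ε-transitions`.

20, 20

By structural recursion:
Each of the 7 symbol leaves contributes 2 states and 0 ε-transitions.
  a|b — 6 states, 4 ε-transitions
  c|b — 6 states, 4 ε-transitions
  (c|b)* — 8 states, 8 ε-transitions
  (c|b)*·b — 9 states, 8 ε-transitions
  ((c|b)*·b)* — 11 states, 12 ε-transitions
  ((c|b)*·b)*·c — 12 states, 12 ε-transitions
  (((c|b)*·b)*·c)* — 14 states, 16 ε-transitions
  (a|b)·(((c|b)*·b)*·c)*·a — 20 states, 20 ε-transitions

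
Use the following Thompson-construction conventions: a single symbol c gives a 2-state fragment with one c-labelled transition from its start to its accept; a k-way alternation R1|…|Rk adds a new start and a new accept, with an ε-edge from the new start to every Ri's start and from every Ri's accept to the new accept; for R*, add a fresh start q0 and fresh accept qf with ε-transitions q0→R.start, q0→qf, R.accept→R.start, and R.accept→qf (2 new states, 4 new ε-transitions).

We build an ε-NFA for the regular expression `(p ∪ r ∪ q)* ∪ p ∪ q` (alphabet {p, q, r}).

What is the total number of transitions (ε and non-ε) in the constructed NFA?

Building bottom-up:
Each of the 5 symbol leaves contributes 1 transition (1 symbol, 0 ε).
  p ∪ r ∪ q = 9 transitions (3 symbol, 6 ε)
  (p ∪ r ∪ q)* = 13 transitions (3 symbol, 10 ε)
  (p ∪ r ∪ q)* ∪ p ∪ q = 21 transitions (5 symbol, 16 ε)

21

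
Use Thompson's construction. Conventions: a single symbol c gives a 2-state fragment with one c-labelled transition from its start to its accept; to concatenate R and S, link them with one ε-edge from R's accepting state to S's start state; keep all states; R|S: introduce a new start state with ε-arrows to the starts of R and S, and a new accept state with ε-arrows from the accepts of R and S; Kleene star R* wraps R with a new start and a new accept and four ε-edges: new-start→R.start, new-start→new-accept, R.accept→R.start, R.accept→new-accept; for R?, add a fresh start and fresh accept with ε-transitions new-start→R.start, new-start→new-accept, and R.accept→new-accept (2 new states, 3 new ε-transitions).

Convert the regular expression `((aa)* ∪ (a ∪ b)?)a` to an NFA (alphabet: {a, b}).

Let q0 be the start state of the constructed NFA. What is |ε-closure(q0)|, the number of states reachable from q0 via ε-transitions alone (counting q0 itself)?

11

Let C(F) = |ε-closure(F.start)| within fragment F, and note whether F accepts ε. Symbol fragments have C = 1 and do not accept ε. Then:
  aa — C equals the left operand's closure size = 1 (its accept is not ε-reachable, so the closure stops there)
  (aa)* — C = 1 (new start) + 1 (body) + 1 (new accept) = 3
  a ∪ b — new start ε-reaches every alternative's start; none of them accept ε, so the new accept is not reached: C = 1 + 1 + 1 = 3
  (a ∪ b)? — new start has ε-edges to the inner start and to the new accept, so C = 2 + 3 = 5
  (aa)* ∪ (a ∪ b)? — new start ε-reaches every alternative's start; at least one alternative accepts ε, so the union's new accept is reached too: C = 1 + 3 + 5 + 1 = 10
  ((aa)* ∪ (a ∪ b)?)a — C = 10 + 1 = 11 (closure spills across the concat boundary because the left factor accepts ε)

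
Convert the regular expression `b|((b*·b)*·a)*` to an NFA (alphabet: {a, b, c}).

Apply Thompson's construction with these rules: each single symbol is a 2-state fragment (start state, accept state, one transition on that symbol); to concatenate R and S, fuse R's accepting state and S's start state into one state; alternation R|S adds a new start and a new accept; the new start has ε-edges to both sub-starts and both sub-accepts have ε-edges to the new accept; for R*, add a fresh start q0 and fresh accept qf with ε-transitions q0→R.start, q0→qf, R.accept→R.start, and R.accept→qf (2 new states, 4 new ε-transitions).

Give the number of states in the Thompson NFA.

Per subexpression:
Each of the 4 symbol leaves contributes a 2-state fragment.
  b* → 4 states
  b*·b → 5 states
  (b*·b)* → 7 states
  (b*·b)*·a → 8 states
  ((b*·b)*·a)* → 10 states
  b|((b*·b)*·a)* → 14 states

14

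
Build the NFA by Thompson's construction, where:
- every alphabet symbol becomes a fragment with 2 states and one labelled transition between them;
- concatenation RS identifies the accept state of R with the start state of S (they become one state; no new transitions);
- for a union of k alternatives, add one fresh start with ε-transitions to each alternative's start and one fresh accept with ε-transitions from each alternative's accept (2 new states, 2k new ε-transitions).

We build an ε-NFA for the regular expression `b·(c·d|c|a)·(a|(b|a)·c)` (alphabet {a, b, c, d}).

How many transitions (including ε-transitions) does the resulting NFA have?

23

By structural recursion:
Each of the 9 symbol leaves contributes 1 transition (1 symbol, 0 ε).
  c·d → 2 transitions (2 symbol, 0 ε)
  c·d|c|a → 10 transitions (4 symbol, 6 ε)
  b|a → 6 transitions (2 symbol, 4 ε)
  (b|a)·c → 7 transitions (3 symbol, 4 ε)
  a|(b|a)·c → 12 transitions (4 symbol, 8 ε)
  b·(c·d|c|a)·(a|(b|a)·c) → 23 transitions (9 symbol, 14 ε)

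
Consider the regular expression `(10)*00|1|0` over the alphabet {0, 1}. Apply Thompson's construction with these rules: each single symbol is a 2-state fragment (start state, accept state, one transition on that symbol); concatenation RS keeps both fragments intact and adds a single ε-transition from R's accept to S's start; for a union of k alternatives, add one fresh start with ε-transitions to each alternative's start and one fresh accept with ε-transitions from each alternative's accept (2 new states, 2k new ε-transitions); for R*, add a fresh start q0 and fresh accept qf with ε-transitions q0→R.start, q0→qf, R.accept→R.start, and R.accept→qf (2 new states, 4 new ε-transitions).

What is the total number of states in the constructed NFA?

Per subexpression:
Each of the 6 symbol leaves contributes a 2-state fragment.
  10 → 4 states
  (10)* → 6 states
  (10)*00 → 10 states
  (10)*00|1|0 → 16 states

16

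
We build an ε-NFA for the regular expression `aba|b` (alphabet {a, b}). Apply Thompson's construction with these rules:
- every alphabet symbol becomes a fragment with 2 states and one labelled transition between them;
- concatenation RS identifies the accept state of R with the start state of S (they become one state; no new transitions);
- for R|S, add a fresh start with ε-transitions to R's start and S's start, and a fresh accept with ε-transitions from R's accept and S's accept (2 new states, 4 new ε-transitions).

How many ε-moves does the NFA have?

4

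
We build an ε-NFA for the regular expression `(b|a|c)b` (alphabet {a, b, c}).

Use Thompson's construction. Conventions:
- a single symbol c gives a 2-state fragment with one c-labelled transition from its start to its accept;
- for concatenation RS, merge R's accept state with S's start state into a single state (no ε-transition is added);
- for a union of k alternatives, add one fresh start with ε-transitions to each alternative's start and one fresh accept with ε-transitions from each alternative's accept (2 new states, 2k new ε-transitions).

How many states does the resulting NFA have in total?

Recursing over subexpressions:
Each of the 4 symbol leaves contributes a 2-state fragment.
  b|a|c : 8 states
  (b|a|c)b : 9 states

9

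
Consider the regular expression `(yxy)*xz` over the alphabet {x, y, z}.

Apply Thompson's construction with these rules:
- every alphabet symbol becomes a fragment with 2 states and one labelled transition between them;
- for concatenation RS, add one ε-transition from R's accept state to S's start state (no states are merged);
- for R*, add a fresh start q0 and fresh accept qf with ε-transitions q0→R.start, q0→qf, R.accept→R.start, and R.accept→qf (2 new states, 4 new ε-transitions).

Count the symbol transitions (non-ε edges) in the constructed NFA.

5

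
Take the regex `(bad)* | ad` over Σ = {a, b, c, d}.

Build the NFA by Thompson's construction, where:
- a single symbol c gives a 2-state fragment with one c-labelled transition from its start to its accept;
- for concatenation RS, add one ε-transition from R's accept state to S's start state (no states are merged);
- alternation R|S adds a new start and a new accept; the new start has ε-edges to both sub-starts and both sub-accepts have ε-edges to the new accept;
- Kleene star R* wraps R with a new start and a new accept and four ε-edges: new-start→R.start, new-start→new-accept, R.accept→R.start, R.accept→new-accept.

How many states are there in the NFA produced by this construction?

Per subexpression:
Each of the 5 symbol leaves contributes a 2-state fragment.
  bad : 6 states
  (bad)* : 8 states
  ad : 4 states
  (bad)* | ad : 14 states

14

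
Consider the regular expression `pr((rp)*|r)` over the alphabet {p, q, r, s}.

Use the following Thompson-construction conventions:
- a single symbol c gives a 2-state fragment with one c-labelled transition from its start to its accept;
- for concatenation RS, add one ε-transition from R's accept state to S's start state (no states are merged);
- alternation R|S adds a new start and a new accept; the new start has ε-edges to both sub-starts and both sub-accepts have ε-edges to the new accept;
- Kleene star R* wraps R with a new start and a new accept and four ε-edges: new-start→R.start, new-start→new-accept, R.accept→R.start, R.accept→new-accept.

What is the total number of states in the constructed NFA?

14

Per subexpression:
Each of the 5 symbol leaves contributes a 2-state fragment.
  rp = 4 states
  (rp)* = 6 states
  (rp)*|r = 10 states
  pr((rp)*|r) = 14 states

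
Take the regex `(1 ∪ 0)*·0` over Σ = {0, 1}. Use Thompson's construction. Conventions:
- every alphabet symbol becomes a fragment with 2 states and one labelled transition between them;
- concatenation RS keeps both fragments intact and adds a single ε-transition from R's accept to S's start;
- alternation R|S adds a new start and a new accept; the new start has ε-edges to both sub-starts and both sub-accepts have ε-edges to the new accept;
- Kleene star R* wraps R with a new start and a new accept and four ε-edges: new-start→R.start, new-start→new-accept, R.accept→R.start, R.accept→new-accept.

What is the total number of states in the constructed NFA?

Recursing over subexpressions:
Each of the 3 symbol leaves contributes a 2-state fragment.
  1 ∪ 0 — 6 states
  (1 ∪ 0)* — 8 states
  (1 ∪ 0)*·0 — 10 states

10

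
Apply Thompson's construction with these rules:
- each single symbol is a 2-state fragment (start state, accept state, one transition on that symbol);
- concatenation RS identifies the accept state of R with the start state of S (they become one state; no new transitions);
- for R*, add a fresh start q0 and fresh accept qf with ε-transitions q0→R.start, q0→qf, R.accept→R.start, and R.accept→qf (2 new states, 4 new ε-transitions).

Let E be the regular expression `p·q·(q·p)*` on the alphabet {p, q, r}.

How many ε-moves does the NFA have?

4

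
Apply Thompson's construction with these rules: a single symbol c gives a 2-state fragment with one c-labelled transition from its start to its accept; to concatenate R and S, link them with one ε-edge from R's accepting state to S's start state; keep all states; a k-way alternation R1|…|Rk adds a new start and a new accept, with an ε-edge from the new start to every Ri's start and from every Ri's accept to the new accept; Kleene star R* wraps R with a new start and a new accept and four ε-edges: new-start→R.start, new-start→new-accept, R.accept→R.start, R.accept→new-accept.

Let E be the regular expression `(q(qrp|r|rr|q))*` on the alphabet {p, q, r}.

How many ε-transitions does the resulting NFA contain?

Per subexpression:
Each of the 8 symbol leaves contributes 0 ε-transitions.
  qrp = 2 ε-transitions
  rr = 1 ε-transition
  qrp|r|rr|q = 11 ε-transitions
  q(qrp|r|rr|q) = 12 ε-transitions
  (q(qrp|r|rr|q))* = 16 ε-transitions

16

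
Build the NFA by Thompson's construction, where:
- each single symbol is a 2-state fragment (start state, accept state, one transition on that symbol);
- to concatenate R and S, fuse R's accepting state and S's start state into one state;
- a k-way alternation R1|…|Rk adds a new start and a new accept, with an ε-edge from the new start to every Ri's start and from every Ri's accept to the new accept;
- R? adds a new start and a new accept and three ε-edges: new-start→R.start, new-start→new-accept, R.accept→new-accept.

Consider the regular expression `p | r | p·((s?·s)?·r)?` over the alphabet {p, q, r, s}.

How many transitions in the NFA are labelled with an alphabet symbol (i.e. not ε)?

Bottom-up over the parse tree:
Each of the 6 symbol leaves contributes exactly 1 symbol transition.
  s? : 1 symbol transition
  s?·s : 2 symbol transitions
  (s?·s)? : 2 symbol transitions
  (s?·s)?·r : 3 symbol transitions
  ((s?·s)?·r)? : 3 symbol transitions
  p·((s?·s)?·r)? : 4 symbol transitions
  p | r | p·((s?·s)?·r)? : 6 symbol transitions

6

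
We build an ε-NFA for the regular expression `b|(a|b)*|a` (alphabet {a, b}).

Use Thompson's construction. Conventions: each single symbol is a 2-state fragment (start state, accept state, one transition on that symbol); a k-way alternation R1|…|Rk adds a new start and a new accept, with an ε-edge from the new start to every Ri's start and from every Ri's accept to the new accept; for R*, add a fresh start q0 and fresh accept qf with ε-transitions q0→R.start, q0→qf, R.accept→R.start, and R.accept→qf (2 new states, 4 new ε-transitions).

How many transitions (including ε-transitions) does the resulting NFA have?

18

Per subexpression:
Each of the 4 symbol leaves contributes 1 transition (1 symbol, 0 ε).
  a|b : 6 transitions (2 symbol, 4 ε)
  (a|b)* : 10 transitions (2 symbol, 8 ε)
  b|(a|b)*|a : 18 transitions (4 symbol, 14 ε)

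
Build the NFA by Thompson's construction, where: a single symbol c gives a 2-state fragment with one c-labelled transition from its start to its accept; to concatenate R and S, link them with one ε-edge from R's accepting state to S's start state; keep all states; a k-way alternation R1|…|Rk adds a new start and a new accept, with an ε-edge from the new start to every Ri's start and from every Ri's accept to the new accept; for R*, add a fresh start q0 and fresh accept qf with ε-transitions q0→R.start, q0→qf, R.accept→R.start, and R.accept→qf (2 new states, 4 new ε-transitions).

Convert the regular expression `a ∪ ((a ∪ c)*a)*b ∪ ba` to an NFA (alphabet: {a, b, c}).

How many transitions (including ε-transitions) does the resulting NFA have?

28

Building bottom-up:
Each of the 7 symbol leaves contributes 1 transition (1 symbol, 0 ε).
  a ∪ c — 6 transitions (2 symbol, 4 ε)
  (a ∪ c)* — 10 transitions (2 symbol, 8 ε)
  (a ∪ c)*a — 12 transitions (3 symbol, 9 ε)
  ((a ∪ c)*a)* — 16 transitions (3 symbol, 13 ε)
  ((a ∪ c)*a)*b — 18 transitions (4 symbol, 14 ε)
  ba — 3 transitions (2 symbol, 1 ε)
  a ∪ ((a ∪ c)*a)*b ∪ ba — 28 transitions (7 symbol, 21 ε)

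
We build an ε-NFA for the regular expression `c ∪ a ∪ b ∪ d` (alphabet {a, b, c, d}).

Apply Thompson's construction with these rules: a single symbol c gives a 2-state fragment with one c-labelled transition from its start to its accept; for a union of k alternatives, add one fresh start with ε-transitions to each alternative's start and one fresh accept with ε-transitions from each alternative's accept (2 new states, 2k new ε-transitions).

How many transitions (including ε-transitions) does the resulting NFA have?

12

Recursing over subexpressions:
Each of the 4 symbol leaves contributes 1 transition (1 symbol, 0 ε).
  c ∪ a ∪ b ∪ d — 12 transitions (4 symbol, 8 ε)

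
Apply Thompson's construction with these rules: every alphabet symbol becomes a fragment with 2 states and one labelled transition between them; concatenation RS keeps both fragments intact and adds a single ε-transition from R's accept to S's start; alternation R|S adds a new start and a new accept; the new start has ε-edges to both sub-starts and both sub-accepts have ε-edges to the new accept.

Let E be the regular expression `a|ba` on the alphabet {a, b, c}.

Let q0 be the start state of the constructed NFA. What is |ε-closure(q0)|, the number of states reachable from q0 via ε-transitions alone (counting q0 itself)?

3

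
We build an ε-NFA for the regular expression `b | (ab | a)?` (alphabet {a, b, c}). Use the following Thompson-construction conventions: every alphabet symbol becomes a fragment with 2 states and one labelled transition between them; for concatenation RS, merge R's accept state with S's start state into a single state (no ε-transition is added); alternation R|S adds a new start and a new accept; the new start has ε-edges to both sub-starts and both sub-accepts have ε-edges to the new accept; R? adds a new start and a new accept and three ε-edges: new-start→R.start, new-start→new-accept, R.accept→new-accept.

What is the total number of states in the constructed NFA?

13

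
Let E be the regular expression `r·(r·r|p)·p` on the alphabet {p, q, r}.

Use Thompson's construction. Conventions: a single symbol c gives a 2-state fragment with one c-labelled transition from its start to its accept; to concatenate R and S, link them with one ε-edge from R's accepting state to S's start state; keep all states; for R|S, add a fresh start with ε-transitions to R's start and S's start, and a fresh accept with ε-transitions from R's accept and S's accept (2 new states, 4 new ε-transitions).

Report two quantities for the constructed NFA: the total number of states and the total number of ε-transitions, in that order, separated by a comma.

12, 7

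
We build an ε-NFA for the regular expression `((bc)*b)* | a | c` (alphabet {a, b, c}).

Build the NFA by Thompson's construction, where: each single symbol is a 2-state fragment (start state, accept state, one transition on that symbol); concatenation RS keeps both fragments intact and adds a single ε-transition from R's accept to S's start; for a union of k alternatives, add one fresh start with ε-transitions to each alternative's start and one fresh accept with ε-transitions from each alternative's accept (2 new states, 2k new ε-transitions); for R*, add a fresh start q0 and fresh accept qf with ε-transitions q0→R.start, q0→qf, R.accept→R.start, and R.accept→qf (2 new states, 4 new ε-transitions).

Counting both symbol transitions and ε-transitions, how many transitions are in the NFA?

Bottom-up over the parse tree:
Each of the 5 symbol leaves contributes 1 transition (1 symbol, 0 ε).
  bc → 3 transitions (2 symbol, 1 ε)
  (bc)* → 7 transitions (2 symbol, 5 ε)
  (bc)*b → 9 transitions (3 symbol, 6 ε)
  ((bc)*b)* → 13 transitions (3 symbol, 10 ε)
  ((bc)*b)* | a | c → 21 transitions (5 symbol, 16 ε)

21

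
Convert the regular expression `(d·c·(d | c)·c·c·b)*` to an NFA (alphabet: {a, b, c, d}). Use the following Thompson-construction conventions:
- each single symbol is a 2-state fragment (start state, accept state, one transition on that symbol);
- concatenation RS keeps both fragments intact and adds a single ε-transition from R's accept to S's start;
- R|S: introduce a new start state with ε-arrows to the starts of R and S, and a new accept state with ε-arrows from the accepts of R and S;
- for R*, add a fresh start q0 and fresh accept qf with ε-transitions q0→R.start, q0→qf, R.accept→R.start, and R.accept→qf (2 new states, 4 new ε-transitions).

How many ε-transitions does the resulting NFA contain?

13

By structural recursion:
Each of the 7 symbol leaves contributes 0 ε-transitions.
  d | c → 4 ε-transitions
  d·c·(d | c)·c·c·b → 9 ε-transitions
  (d·c·(d | c)·c·c·b)* → 13 ε-transitions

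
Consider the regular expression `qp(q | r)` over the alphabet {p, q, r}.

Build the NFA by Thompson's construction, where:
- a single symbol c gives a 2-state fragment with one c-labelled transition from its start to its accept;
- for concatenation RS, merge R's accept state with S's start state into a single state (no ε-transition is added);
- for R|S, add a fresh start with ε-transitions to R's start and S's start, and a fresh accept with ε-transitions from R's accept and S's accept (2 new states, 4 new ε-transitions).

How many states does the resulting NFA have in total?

By structural recursion:
Each of the 4 symbol leaves contributes a 2-state fragment.
  q | r — 6 states
  qp(q | r) — 8 states

8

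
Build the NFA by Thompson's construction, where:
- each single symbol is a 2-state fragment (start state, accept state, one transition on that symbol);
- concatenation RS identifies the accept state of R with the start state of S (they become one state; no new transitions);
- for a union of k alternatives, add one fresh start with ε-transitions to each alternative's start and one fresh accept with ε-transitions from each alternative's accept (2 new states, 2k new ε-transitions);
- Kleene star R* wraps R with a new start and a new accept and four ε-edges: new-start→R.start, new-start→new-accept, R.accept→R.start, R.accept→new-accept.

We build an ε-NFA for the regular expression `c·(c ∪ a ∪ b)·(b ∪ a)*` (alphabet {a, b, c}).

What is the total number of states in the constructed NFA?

Building bottom-up:
Each of the 6 symbol leaves contributes a 2-state fragment.
  c ∪ a ∪ b : 8 states
  b ∪ a : 6 states
  (b ∪ a)* : 8 states
  c·(c ∪ a ∪ b)·(b ∪ a)* : 16 states

16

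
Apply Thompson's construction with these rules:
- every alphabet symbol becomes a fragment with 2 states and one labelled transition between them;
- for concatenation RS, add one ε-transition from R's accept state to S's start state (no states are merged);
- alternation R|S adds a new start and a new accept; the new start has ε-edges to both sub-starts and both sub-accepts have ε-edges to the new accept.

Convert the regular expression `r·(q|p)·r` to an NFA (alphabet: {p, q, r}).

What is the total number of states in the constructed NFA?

10

Per subexpression:
Each of the 4 symbol leaves contributes a 2-state fragment.
  q|p → 6 states
  r·(q|p)·r → 10 states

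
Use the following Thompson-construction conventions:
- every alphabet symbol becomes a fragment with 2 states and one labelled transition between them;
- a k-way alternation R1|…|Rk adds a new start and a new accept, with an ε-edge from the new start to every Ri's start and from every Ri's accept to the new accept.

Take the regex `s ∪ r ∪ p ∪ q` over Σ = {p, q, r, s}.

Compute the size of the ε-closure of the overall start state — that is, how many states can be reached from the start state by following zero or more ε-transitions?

5

Compute the ε-closure size of each fragment's start state recursively; a symbol fragment's start has no outgoing ε-edge, so its closure is just itself (size 1).
  s ∪ r ∪ p ∪ q — new start ε-reaches every alternative's start; none of them accept ε, so the new accept is not reached: |ε-closure| = 1 + 1 + 1 + 1 + 1 = 5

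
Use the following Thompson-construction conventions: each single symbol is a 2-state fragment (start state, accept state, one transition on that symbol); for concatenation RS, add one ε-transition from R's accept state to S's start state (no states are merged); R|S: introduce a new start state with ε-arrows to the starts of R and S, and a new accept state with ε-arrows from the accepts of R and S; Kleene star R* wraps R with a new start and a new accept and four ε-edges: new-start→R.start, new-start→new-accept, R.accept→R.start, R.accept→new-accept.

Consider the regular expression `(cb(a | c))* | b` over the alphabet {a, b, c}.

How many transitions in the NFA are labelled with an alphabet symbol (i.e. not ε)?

5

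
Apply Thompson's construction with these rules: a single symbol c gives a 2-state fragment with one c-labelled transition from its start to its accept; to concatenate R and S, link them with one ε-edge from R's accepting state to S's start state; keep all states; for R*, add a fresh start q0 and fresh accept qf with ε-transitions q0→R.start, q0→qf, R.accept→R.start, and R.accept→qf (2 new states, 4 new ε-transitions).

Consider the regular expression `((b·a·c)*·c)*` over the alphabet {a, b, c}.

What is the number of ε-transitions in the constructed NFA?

11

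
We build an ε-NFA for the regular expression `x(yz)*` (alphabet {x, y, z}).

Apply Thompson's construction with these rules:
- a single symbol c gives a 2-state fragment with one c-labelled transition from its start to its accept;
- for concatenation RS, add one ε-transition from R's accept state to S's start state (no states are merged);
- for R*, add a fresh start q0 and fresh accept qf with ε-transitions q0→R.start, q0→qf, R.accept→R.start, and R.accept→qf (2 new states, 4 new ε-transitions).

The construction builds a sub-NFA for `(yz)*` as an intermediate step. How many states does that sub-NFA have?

Fragment for `(yz)*`:
Each of the 2 symbol leaves contributes a 2-state fragment.
  yz : 4 states
  (yz)* : 6 states

6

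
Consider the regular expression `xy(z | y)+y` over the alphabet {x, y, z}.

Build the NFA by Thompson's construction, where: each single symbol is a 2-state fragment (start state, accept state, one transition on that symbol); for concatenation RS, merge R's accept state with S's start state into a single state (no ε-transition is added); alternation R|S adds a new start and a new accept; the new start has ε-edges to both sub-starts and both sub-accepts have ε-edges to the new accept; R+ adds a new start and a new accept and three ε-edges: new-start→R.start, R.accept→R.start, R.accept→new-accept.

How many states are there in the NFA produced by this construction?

11

By structural recursion:
Each of the 5 symbol leaves contributes a 2-state fragment.
  z | y : 6 states
  (z | y)+ : 8 states
  xy(z | y)+y : 11 states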